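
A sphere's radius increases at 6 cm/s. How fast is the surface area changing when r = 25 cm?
1200π cm²/s

S = 4πr²
dS/dt = dS/dr · dr/dt = 8πr · 6
At r = 25: dS/dt = 1200π cm²/s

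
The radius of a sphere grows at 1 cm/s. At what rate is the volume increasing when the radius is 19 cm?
1444π cm³/s

V = (4/3)πr³
dV/dt = dV/dr · dr/dt = 4πr² · 1
At r = 19: dV/dt = 1444π cm³/s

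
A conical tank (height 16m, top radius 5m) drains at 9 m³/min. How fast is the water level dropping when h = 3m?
256/(25π) ≈ 3.259 m/min

r/h = 5/16, so r = (5/16)h
V = (1/3)πr²h = (1/3)π((5/16)h)²h = (25/768)πh³
dV/dh = (25/256)πh²
dh/dt = (dV/dt)/(dV/dh) = -9/((25/256)π·3²) = -256/(25π) m/min
The level is dropping at 256/(25π) ≈ 3.259 m/min.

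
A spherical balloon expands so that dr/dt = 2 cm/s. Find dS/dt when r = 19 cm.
304π cm²/s

S = 4πr²
dS/dt = dS/dr · dr/dt = 8πr · 2
At r = 19: dS/dt = 304π cm²/s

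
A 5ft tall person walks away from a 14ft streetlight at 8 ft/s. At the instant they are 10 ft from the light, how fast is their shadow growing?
40/9 ft/s

By similar triangles: 14/(x+s) = 5/s
Solving: s = 5x/9
ds/dt = 5/9 · dx/dt = 5/9 · 8 = 40/9 ft/s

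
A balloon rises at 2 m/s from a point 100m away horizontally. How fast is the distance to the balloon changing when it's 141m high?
282√29881/29881 ≈ 1.631 m/s

z² = 100² + y²
z = √(100² + 141²) = √29881
dz/dt = y/z · dy/dt = 141/√29881 · 2 = 282√29881/29881 ≈ 1.631 m/s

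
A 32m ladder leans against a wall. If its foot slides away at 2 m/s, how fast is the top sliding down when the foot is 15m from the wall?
30√799/799 ≈ 1.061 m/s

x² + y² = 32²
2x·dx/dt + 2y·dy/dt = 0
dy/dt = -x/y · dx/dt = -15/√799 · 2 = -30√799/799 m/s
The top is descending at 30√799/799 ≈ 1.061 m/s.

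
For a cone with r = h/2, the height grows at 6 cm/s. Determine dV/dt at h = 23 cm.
1587π/2 cm³/s

V = (1/3)π(h/2)²h = πh³/12
dV/dt = πh²/4 · 6
At h = 23: dV/dt = 1587π/2 cm³/s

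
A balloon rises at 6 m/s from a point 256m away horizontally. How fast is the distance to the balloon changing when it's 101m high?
606√75737/75737 ≈ 2.202 m/s

z² = 256² + y²
z = √(256² + 101²) = √75737
dz/dt = y/z · dy/dt = 101/√75737 · 6 = 606√75737/75737 ≈ 2.202 m/s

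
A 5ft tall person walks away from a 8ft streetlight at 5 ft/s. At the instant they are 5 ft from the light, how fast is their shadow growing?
25/3 ft/s

By similar triangles: 8/(x+s) = 5/s
Solving: s = 5x/3
ds/dt = 5/3 · dx/dt = 5/3 · 5 = 25/3 ft/s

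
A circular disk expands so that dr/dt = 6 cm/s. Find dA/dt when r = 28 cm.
336π cm²/s

A = πr²
dA/dt = 2πr · dr/dt = 2π(28)(6) = 336π cm²/s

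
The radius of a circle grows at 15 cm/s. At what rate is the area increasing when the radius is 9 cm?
270π cm²/s

A = πr²
dA/dt = 2πr · dr/dt = 2π(9)(15) = 270π cm²/s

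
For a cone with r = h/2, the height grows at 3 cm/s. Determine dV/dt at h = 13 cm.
507π/4 cm³/s

V = (1/3)π(h/2)²h = πh³/12
dV/dt = πh²/4 · 3
At h = 13: dV/dt = 507π/4 cm³/s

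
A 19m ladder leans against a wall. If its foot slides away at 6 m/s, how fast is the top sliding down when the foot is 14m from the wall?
28√165/55 ≈ 6.539 m/s

x² + y² = 19²
2x·dx/dt + 2y·dy/dt = 0
dy/dt = -x/y · dx/dt = -14/√165 · 6 = -28√165/55 m/s
The top is descending at 28√165/55 ≈ 6.539 m/s.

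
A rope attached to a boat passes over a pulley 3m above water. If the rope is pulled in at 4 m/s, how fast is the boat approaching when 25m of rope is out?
25√154/77 ≈ 4.029 m/s

rope² = x² + 3²
x = √(25² - 3²) = 2√154
dx/dt = (rope/x) · d(rope)/dt = (25/(2√154)) · (-4) = -25√154/77 m/s
The boat approaches at 25√154/77 ≈ 4.029 m/s.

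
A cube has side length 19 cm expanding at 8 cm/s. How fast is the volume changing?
8664 cm³/s

V = s³
dV/dt = 3s² · ds/dt = 3·19²·8 = 8664 cm³/s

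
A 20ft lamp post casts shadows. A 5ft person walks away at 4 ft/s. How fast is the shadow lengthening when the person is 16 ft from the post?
4/3 ft/s

By similar triangles: 20/(x+s) = 5/s
Solving: s = 5x/15
ds/dt = 5/15 · dx/dt = 1/3 · 4 = 4/3 ft/s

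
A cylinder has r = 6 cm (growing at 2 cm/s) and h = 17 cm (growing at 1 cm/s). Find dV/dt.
444π cm³/s

V = πr²h
dV/dt = 2πrh·dr/dt + πr²·dh/dt
= 2π(6)(17)(2) + π(6)²(1)
= 444π cm³/s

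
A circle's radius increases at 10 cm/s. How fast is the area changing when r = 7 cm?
140π cm²/s

A = πr²
dA/dt = 2πr · dr/dt = 2π(7)(10) = 140π cm²/s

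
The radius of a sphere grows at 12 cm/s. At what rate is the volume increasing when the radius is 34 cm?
55488π cm³/s

V = (4/3)πr³
dV/dt = dV/dr · dr/dt = 4πr² · 12
At r = 34: dV/dt = 55488π cm³/s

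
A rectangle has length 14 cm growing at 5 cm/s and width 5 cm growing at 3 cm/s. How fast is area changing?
67 cm²/s

A = lw
dA/dt = w·dl/dt + l·dw/dt = 5·5 + 14·3 = 67 cm²/s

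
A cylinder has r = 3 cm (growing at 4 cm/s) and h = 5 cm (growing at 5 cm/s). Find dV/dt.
165π cm³/s

V = πr²h
dV/dt = 2πrh·dr/dt + πr²·dh/dt
= 2π(3)(5)(4) + π(3)²(5)
= 165π cm³/s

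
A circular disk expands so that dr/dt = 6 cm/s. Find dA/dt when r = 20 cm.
240π cm²/s

A = πr²
dA/dt = 2πr · dr/dt = 2π(20)(6) = 240π cm²/s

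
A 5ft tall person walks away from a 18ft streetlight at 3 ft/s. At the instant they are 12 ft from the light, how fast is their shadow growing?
15/13 ft/s

By similar triangles: 18/(x+s) = 5/s
Solving: s = 5x/13
ds/dt = 5/13 · dx/dt = 5/13 · 3 = 15/13 ft/s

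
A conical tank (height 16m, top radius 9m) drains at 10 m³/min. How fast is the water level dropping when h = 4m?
160/(81π) ≈ 0.6288 m/min

r/h = 9/16, so r = (9/16)h
V = (1/3)πr²h = (1/3)π((9/16)h)²h = (27/256)πh³
dV/dh = (81/256)πh²
dh/dt = (dV/dt)/(dV/dh) = -10/((81/256)π·4²) = -160/(81π) m/min
The level is dropping at 160/(81π) ≈ 0.6288 m/min.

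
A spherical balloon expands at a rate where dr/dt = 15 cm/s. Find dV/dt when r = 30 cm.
54000π cm³/s

V = (4/3)πr³
dV/dt = dV/dr · dr/dt = 4πr² · 15
At r = 30: dV/dt = 54000π cm³/s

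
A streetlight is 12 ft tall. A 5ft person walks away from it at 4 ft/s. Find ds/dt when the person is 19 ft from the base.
20/7 ft/s

By similar triangles: 12/(x+s) = 5/s
Solving: s = 5x/7
ds/dt = 5/7 · dx/dt = 5/7 · 4 = 20/7 ft/s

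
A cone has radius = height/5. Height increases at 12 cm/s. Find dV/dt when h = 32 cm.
12288π/25 cm³/s

V = (1/3)π(h/5)²h = πh³/75
dV/dt = πh²/25 · 12
At h = 32: dV/dt = 12288π/25 cm³/s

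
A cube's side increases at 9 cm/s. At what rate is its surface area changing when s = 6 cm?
648 cm²/s

A = 6s²
dA/dt = 12s · ds/dt = 12·6·9 = 648 cm²/s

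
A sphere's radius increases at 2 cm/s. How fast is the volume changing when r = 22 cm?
3872π cm³/s

V = (4/3)πr³
dV/dt = dV/dr · dr/dt = 4πr² · 2
At r = 22: dV/dt = 3872π cm³/s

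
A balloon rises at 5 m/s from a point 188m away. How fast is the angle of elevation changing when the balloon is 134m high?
0.017636 rad/s

tan(θ) = y/188
sec²(θ) · dθ/dt = (1/188) · dy/dt
dθ/dt = cos²(θ)/188 · 5 = 188/(188² + 134²) · 5
dθ/dt = 0.017636 rad/s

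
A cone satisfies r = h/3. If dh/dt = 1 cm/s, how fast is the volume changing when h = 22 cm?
484π/9 cm³/s

V = (1/3)π(h/3)²h = πh³/27
dV/dt = πh²/9 · 1
At h = 22: dV/dt = 484π/9 cm³/s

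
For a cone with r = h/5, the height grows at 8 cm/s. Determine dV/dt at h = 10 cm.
32π cm³/s

V = (1/3)π(h/5)²h = πh³/75
dV/dt = πh²/25 · 8
At h = 10: dV/dt = 32π cm³/s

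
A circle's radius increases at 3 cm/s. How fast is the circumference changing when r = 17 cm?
6π cm/s

C = 2πr
dC/dt = 2π · dr/dt = 2π · 3 = 6π cm/s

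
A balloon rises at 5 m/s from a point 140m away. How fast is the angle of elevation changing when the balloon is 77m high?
0.02742 rad/s

tan(θ) = y/140
sec²(θ) · dθ/dt = (1/140) · dy/dt
dθ/dt = cos²(θ)/140 · 5 = 140/(140² + 77²) · 5
dθ/dt = 0.02742 rad/s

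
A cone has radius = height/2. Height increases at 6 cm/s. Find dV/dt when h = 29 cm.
2523π/2 cm³/s

V = (1/3)π(h/2)²h = πh³/12
dV/dt = πh²/4 · 6
At h = 29: dV/dt = 2523π/2 cm³/s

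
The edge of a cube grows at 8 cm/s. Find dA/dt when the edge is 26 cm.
2496 cm²/s

A = 6s²
dA/dt = 12s · ds/dt = 12·26·8 = 2496 cm²/s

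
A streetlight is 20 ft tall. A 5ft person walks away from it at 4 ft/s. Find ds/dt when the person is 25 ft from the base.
4/3 ft/s

By similar triangles: 20/(x+s) = 5/s
Solving: s = 5x/15
ds/dt = 5/15 · dx/dt = 1/3 · 4 = 4/3 ft/s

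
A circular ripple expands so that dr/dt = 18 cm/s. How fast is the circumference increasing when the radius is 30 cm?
36π cm/s

C = 2πr
dC/dt = 2π · dr/dt = 2π · 18 = 36π cm/s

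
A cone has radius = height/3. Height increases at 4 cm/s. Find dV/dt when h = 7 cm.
196π/9 cm³/s

V = (1/3)π(h/3)²h = πh³/27
dV/dt = πh²/9 · 4
At h = 7: dV/dt = 196π/9 cm³/s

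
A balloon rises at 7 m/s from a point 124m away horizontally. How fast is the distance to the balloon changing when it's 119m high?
833√29537/29537 ≈ 4.847 m/s

z² = 124² + y²
z = √(124² + 119²) = √29537
dz/dt = y/z · dy/dt = 119/√29537 · 7 = 833√29537/29537 ≈ 4.847 m/s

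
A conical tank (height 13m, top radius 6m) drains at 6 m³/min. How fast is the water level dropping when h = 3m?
169/(54π) ≈ 0.9962 m/min

r/h = 6/13, so r = (6/13)h
V = (1/3)πr²h = (1/3)π((6/13)h)²h = (12/169)πh³
dV/dh = (36/169)πh²
dh/dt = (dV/dt)/(dV/dh) = -6/((36/169)π·3²) = -169/(54π) m/min
The level is dropping at 169/(54π) ≈ 0.9962 m/min.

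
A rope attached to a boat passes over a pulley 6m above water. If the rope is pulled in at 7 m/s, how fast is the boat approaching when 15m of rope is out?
5√21/3 ≈ 7.638 m/s

rope² = x² + 6²
x = √(15² - 6²) = 3√21
dx/dt = (rope/x) · d(rope)/dt = (15/(3√21)) · (-7) = -5√21/3 m/s
The boat approaches at 5√21/3 ≈ 7.638 m/s.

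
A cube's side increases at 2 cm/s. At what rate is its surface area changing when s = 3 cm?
72 cm²/s

A = 6s²
dA/dt = 12s · ds/dt = 12·3·2 = 72 cm²/s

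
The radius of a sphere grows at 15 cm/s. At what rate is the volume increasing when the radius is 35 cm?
73500π cm³/s

V = (4/3)πr³
dV/dt = dV/dr · dr/dt = 4πr² · 15
At r = 35: dV/dt = 73500π cm³/s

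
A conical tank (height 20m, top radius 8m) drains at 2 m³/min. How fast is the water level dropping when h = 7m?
25/(98π) ≈ 0.0812 m/min

r/h = 8/20, so r = (2/5)h
V = (1/3)πr²h = (1/3)π((2/5)h)²h = (4/75)πh³
dV/dh = (4/25)πh²
dh/dt = (dV/dt)/(dV/dh) = -2/((4/25)π·7²) = -25/(98π) m/min
The level is dropping at 25/(98π) ≈ 0.0812 m/min.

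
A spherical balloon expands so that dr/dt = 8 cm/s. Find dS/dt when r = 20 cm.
1280π cm²/s

S = 4πr²
dS/dt = dS/dr · dr/dt = 8πr · 8
At r = 20: dS/dt = 1280π cm²/s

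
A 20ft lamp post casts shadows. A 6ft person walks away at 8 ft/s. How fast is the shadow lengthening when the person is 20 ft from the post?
24/7 ft/s

By similar triangles: 20/(x+s) = 6/s
Solving: s = 6x/14
ds/dt = 6/14 · dx/dt = 3/7 · 8 = 24/7 ft/s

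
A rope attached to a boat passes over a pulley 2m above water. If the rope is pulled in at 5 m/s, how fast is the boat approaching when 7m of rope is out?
7√5/3 ≈ 5.217 m/s

rope² = x² + 2²
x = √(7² - 2²) = 3√5
dx/dt = (rope/x) · d(rope)/dt = (7/(3√5)) · (-5) = -7√5/3 m/s
The boat approaches at 7√5/3 ≈ 5.217 m/s.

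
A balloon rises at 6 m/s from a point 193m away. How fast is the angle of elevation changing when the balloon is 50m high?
0.029133 rad/s

tan(θ) = y/193
sec²(θ) · dθ/dt = (1/193) · dy/dt
dθ/dt = cos²(θ)/193 · 6 = 193/(193² + 50²) · 6
dθ/dt = 0.029133 rad/s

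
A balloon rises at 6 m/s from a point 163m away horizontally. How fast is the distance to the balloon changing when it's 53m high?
159√29378/14689 ≈ 1.855 m/s

z² = 163² + y²
z = √(163² + 53²) = √29378
dz/dt = y/z · dy/dt = 53/√29378 · 6 = 159√29378/14689 ≈ 1.855 m/s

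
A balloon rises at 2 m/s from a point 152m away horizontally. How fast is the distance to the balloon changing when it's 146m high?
146√11105/11105 ≈ 1.385 m/s

z² = 152² + y²
z = √(152² + 146²) = 2√11105
dz/dt = y/z · dy/dt = 146/(2√11105) · 2 = 146√11105/11105 ≈ 1.385 m/s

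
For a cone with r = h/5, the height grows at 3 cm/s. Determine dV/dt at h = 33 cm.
3267π/25 cm³/s

V = (1/3)π(h/5)²h = πh³/75
dV/dt = πh²/25 · 3
At h = 33: dV/dt = 3267π/25 cm³/s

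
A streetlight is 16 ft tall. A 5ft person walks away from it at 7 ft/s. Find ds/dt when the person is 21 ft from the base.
35/11 ft/s

By similar triangles: 16/(x+s) = 5/s
Solving: s = 5x/11
ds/dt = 5/11 · dx/dt = 5/11 · 7 = 35/11 ft/s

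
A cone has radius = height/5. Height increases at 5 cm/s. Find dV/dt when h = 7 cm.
49π/5 cm³/s

V = (1/3)π(h/5)²h = πh³/75
dV/dt = πh²/25 · 5
At h = 7: dV/dt = 49π/5 cm³/s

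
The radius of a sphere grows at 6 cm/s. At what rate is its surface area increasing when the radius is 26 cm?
1248π cm²/s

S = 4πr²
dS/dt = dS/dr · dr/dt = 8πr · 6
At r = 26: dS/dt = 1248π cm²/s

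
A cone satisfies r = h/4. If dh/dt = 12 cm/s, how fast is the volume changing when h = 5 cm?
75π/4 cm³/s

V = (1/3)π(h/4)²h = πh³/48
dV/dt = πh²/16 · 12
At h = 5: dV/dt = 75π/4 cm³/s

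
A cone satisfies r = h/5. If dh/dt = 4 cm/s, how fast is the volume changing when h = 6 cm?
144π/25 cm³/s

V = (1/3)π(h/5)²h = πh³/75
dV/dt = πh²/25 · 4
At h = 6: dV/dt = 144π/25 cm³/s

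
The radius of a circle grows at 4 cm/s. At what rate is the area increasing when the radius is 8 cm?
64π cm²/s

A = πr²
dA/dt = 2πr · dr/dt = 2π(8)(4) = 64π cm²/s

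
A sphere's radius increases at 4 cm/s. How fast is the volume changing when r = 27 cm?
11664π cm³/s

V = (4/3)πr³
dV/dt = dV/dr · dr/dt = 4πr² · 4
At r = 27: dV/dt = 11664π cm³/s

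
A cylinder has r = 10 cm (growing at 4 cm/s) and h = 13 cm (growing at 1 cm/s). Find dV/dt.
1140π cm³/s

V = πr²h
dV/dt = 2πrh·dr/dt + πr²·dh/dt
= 2π(10)(13)(4) + π(10)²(1)
= 1140π cm³/s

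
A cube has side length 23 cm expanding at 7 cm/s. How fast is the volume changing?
11109 cm³/s

V = s³
dV/dt = 3s² · ds/dt = 3·23²·7 = 11109 cm³/s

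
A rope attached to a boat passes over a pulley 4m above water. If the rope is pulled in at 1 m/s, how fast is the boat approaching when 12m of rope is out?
3√2/4 ≈ 1.061 m/s

rope² = x² + 4²
x = √(12² - 4²) = 8√2
dx/dt = (rope/x) · d(rope)/dt = (12/(8√2)) · (-1) = -3√2/4 m/s
The boat approaches at 3√2/4 ≈ 1.061 m/s.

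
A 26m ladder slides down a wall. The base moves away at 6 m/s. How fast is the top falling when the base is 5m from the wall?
10√651/217 ≈ 1.176 m/s

x² + y² = 26²
2x·dx/dt + 2y·dy/dt = 0
dy/dt = -x/y · dx/dt = -5/√651 · 6 = -10√651/217 m/s
The top is descending at 10√651/217 ≈ 1.176 m/s.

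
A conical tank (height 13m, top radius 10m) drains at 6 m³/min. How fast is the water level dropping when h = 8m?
507/(3200π) ≈ 0.05043 m/min

r/h = 10/13, so r = (10/13)h
V = (1/3)πr²h = (1/3)π((10/13)h)²h = (100/507)πh³
dV/dh = (100/169)πh²
dh/dt = (dV/dt)/(dV/dh) = -6/((100/169)π·8²) = -507/(3200π) m/min
The level is dropping at 507/(3200π) ≈ 0.05043 m/min.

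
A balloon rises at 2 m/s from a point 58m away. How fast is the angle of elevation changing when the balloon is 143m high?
0.004871 rad/s

tan(θ) = y/58
sec²(θ) · dθ/dt = (1/58) · dy/dt
dθ/dt = cos²(θ)/58 · 2 = 58/(58² + 143²) · 2
dθ/dt = 0.004871 rad/s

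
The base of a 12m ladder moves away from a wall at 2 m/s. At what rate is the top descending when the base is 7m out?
14√95/95 ≈ 1.436 m/s

x² + y² = 12²
2x·dx/dt + 2y·dy/dt = 0
dy/dt = -x/y · dx/dt = -7/√95 · 2 = -14√95/95 m/s
The top is descending at 14√95/95 ≈ 1.436 m/s.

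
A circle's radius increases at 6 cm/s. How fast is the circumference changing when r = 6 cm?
12π cm/s

C = 2πr
dC/dt = 2π · dr/dt = 2π · 6 = 12π cm/s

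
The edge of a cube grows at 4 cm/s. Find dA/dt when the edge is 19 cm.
912 cm²/s

A = 6s²
dA/dt = 12s · ds/dt = 12·19·4 = 912 cm²/s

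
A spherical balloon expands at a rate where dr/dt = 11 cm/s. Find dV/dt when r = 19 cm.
15884π cm³/s

V = (4/3)πr³
dV/dt = dV/dr · dr/dt = 4πr² · 11
At r = 19: dV/dt = 15884π cm³/s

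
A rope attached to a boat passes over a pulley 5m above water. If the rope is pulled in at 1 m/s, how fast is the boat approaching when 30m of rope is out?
6√35/35 ≈ 1.014 m/s

rope² = x² + 5²
x = √(30² - 5²) = 5√35
dx/dt = (rope/x) · d(rope)/dt = (30/(5√35)) · (-1) = -6√35/35 m/s
The boat approaches at 6√35/35 ≈ 1.014 m/s.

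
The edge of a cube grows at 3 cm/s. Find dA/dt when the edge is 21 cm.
756 cm²/s

A = 6s²
dA/dt = 12s · ds/dt = 12·21·3 = 756 cm²/s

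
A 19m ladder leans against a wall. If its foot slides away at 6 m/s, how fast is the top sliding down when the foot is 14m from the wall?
28√165/55 ≈ 6.539 m/s

x² + y² = 19²
2x·dx/dt + 2y·dy/dt = 0
dy/dt = -x/y · dx/dt = -14/√165 · 6 = -28√165/55 m/s
The top is descending at 28√165/55 ≈ 6.539 m/s.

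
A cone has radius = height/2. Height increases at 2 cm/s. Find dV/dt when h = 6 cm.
18π cm³/s

V = (1/3)π(h/2)²h = πh³/12
dV/dt = πh²/4 · 2
At h = 6: dV/dt = 18π cm³/s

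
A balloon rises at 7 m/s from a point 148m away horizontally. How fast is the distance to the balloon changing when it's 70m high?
245√6701/6701 ≈ 2.993 m/s

z² = 148² + y²
z = √(148² + 70²) = 2√6701
dz/dt = y/z · dy/dt = 70/(2√6701) · 7 = 245√6701/6701 ≈ 2.993 m/s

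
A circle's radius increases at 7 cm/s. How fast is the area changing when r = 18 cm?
252π cm²/s

A = πr²
dA/dt = 2πr · dr/dt = 2π(18)(7) = 252π cm²/s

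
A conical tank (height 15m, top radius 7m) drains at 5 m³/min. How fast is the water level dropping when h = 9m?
125/(441π) ≈ 0.09022 m/min

r/h = 7/15, so r = (7/15)h
V = (1/3)πr²h = (1/3)π((7/15)h)²h = (49/675)πh³
dV/dh = (49/225)πh²
dh/dt = (dV/dt)/(dV/dh) = -5/((49/225)π·9²) = -125/(441π) m/min
The level is dropping at 125/(441π) ≈ 0.09022 m/min.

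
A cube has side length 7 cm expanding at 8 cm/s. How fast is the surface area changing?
672 cm²/s

A = 6s²
dA/dt = 12s · ds/dt = 12·7·8 = 672 cm²/s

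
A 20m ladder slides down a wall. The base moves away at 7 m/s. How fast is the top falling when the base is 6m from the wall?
3√91/13 ≈ 2.201 m/s

x² + y² = 20²
2x·dx/dt + 2y·dy/dt = 0
dy/dt = -x/y · dx/dt = -6/(2√91) · 7 = -3√91/13 m/s
The top is descending at 3√91/13 ≈ 2.201 m/s.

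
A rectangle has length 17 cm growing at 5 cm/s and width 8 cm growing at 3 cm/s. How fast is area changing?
91 cm²/s

A = lw
dA/dt = w·dl/dt + l·dw/dt = 8·5 + 17·3 = 91 cm²/s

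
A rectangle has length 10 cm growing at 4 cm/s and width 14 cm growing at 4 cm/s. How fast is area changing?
96 cm²/s

A = lw
dA/dt = w·dl/dt + l·dw/dt = 14·4 + 10·4 = 96 cm²/s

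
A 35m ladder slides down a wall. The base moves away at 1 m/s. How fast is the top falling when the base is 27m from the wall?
27√31/124 ≈ 1.212 m/s

x² + y² = 35²
2x·dx/dt + 2y·dy/dt = 0
dy/dt = -x/y · dx/dt = -27/(4√31) · 1 = -27√31/124 m/s
The top is descending at 27√31/124 ≈ 1.212 m/s.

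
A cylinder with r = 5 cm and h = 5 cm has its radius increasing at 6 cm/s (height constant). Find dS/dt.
180π cm²/s

S = 2πrh + 2πr² (lateral + bases)
dS/dt = (2πh + 4πr)·dr/dt = (2π·5 + 4π·5)·6
= 180π cm²/s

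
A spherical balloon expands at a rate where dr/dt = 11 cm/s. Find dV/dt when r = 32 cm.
45056π cm³/s

V = (4/3)πr³
dV/dt = dV/dr · dr/dt = 4πr² · 11
At r = 32: dV/dt = 45056π cm³/s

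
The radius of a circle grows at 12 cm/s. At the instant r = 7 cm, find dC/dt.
24π cm/s

C = 2πr
dC/dt = 2π · dr/dt = 2π · 12 = 24π cm/s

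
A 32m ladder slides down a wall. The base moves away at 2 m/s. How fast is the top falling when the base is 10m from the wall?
10√231/231 ≈ 0.658 m/s

x² + y² = 32²
2x·dx/dt + 2y·dy/dt = 0
dy/dt = -x/y · dx/dt = -10/(2√231) · 2 = -10√231/231 m/s
The top is descending at 10√231/231 ≈ 0.658 m/s.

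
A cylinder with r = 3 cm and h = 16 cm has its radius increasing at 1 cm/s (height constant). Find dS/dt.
44π cm²/s

S = 2πrh + 2πr² (lateral + bases)
dS/dt = (2πh + 4πr)·dr/dt = (2π·16 + 4π·3)·1
= 44π cm²/s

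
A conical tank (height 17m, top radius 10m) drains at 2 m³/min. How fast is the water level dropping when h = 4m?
289/(800π) ≈ 0.115 m/min

r/h = 10/17, so r = (10/17)h
V = (1/3)πr²h = (1/3)π((10/17)h)²h = (100/867)πh³
dV/dh = (100/289)πh²
dh/dt = (dV/dt)/(dV/dh) = -2/((100/289)π·4²) = -289/(800π) m/min
The level is dropping at 289/(800π) ≈ 0.115 m/min.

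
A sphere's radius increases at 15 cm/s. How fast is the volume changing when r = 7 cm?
2940π cm³/s

V = (4/3)πr³
dV/dt = dV/dr · dr/dt = 4πr² · 15
At r = 7: dV/dt = 2940π cm³/s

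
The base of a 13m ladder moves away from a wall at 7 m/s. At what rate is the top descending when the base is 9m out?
63√22/44 ≈ 6.716 m/s

x² + y² = 13²
2x·dx/dt + 2y·dy/dt = 0
dy/dt = -x/y · dx/dt = -9/(2√22) · 7 = -63√22/44 m/s
The top is descending at 63√22/44 ≈ 6.716 m/s.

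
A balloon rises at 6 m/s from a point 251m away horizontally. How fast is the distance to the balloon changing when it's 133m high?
399√80690/40345 ≈ 2.809 m/s

z² = 251² + y²
z = √(251² + 133²) = √80690
dz/dt = y/z · dy/dt = 133/√80690 · 6 = 399√80690/40345 ≈ 2.809 m/s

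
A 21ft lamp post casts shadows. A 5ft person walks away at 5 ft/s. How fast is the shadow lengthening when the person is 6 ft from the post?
25/16 ft/s

By similar triangles: 21/(x+s) = 5/s
Solving: s = 5x/16
ds/dt = 5/16 · dx/dt = 5/16 · 5 = 25/16 ft/s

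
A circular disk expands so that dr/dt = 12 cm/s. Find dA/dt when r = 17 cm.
408π cm²/s

A = πr²
dA/dt = 2πr · dr/dt = 2π(17)(12) = 408π cm²/s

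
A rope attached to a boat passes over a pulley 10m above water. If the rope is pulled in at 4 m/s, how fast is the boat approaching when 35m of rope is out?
28√5/15 ≈ 4.174 m/s

rope² = x² + 10²
x = √(35² - 10²) = 15√5
dx/dt = (rope/x) · d(rope)/dt = (35/(15√5)) · (-4) = -28√5/15 m/s
The boat approaches at 28√5/15 ≈ 4.174 m/s.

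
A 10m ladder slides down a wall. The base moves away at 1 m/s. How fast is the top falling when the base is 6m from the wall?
3/4 = 0.75 m/s

x² + y² = 10²
2x·dx/dt + 2y·dy/dt = 0
dy/dt = -x/y · dx/dt = -6/8 · 1 = -3/4 m/s
The top is descending at 3/4 = 0.75 m/s.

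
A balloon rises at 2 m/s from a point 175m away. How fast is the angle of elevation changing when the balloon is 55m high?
0.010401 rad/s

tan(θ) = y/175
sec²(θ) · dθ/dt = (1/175) · dy/dt
dθ/dt = cos²(θ)/175 · 2 = 175/(175² + 55²) · 2
dθ/dt = 0.010401 rad/s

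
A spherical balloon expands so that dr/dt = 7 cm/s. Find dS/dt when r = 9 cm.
504π cm²/s

S = 4πr²
dS/dt = dS/dr · dr/dt = 8πr · 7
At r = 9: dS/dt = 504π cm²/s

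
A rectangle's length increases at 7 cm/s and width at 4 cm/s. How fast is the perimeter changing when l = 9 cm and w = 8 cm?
22 cm/s

P = 2(l + w)
dP/dt = 2(dl/dt + dw/dt) = 2(7 + 4) = 22 cm/s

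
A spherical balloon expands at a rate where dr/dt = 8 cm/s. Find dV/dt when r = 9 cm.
2592π cm³/s

V = (4/3)πr³
dV/dt = dV/dr · dr/dt = 4πr² · 8
At r = 9: dV/dt = 2592π cm³/s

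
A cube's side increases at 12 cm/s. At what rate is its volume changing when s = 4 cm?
576 cm³/s

V = s³
dV/dt = 3s² · ds/dt = 3·4²·12 = 576 cm³/s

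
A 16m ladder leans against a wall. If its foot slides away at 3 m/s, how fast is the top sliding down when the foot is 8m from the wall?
√3 ≈ 1.732 m/s

x² + y² = 16²
2x·dx/dt + 2y·dy/dt = 0
dy/dt = -x/y · dx/dt = -8/(8√3) · 3 = -√3 m/s
The top is descending at √3 ≈ 1.732 m/s.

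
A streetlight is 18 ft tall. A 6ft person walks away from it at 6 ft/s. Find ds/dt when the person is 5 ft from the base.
3 ft/s

By similar triangles: 18/(x+s) = 6/s
Solving: s = 6x/12
ds/dt = 6/12 · dx/dt = 1/2 · 6 = 3 ft/s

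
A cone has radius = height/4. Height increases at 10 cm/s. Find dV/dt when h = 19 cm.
1805π/8 cm³/s

V = (1/3)π(h/4)²h = πh³/48
dV/dt = πh²/16 · 10
At h = 19: dV/dt = 1805π/8 cm³/s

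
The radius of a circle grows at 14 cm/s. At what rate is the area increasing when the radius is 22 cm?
616π cm²/s

A = πr²
dA/dt = 2πr · dr/dt = 2π(22)(14) = 616π cm²/s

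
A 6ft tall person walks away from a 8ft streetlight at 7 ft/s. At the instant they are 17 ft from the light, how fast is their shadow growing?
21 ft/s

By similar triangles: 8/(x+s) = 6/s
Solving: s = 6x/2
ds/dt = 6/2 · dx/dt = 3 · 7 = 21 ft/s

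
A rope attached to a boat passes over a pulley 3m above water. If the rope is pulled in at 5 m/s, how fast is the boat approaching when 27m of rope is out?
9√5/4 ≈ 5.031 m/s

rope² = x² + 3²
x = √(27² - 3²) = 12√5
dx/dt = (rope/x) · d(rope)/dt = (27/(12√5)) · (-5) = -9√5/4 m/s
The boat approaches at 9√5/4 ≈ 5.031 m/s.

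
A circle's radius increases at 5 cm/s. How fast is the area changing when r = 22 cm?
220π cm²/s

A = πr²
dA/dt = 2πr · dr/dt = 2π(22)(5) = 220π cm²/s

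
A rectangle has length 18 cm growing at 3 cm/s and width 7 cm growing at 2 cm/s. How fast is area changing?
57 cm²/s

A = lw
dA/dt = w·dl/dt + l·dw/dt = 7·3 + 18·2 = 57 cm²/s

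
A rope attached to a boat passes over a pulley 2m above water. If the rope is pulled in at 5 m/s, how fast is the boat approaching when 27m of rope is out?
27√29/29 ≈ 5.014 m/s

rope² = x² + 2²
x = √(27² - 2²) = 5√29
dx/dt = (rope/x) · d(rope)/dt = (27/(5√29)) · (-5) = -27√29/29 m/s
The boat approaches at 27√29/29 ≈ 5.014 m/s.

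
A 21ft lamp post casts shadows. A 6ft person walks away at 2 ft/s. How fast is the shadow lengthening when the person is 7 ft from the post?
4/5 ft/s

By similar triangles: 21/(x+s) = 6/s
Solving: s = 6x/15
ds/dt = 6/15 · dx/dt = 2/5 · 2 = 4/5 ft/s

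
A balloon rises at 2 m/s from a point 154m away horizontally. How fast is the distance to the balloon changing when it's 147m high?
42√37/185 ≈ 1.381 m/s

z² = 154² + y²
z = √(154² + 147²) = 35√37
dz/dt = y/z · dy/dt = 147/(35√37) · 2 = 42√37/185 ≈ 1.381 m/s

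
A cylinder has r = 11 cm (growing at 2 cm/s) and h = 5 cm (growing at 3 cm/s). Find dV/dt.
583π cm³/s

V = πr²h
dV/dt = 2πrh·dr/dt + πr²·dh/dt
= 2π(11)(5)(2) + π(11)²(3)
= 583π cm³/s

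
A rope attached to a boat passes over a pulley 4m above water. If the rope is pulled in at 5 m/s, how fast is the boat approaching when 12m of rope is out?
15√2/4 ≈ 5.303 m/s

rope² = x² + 4²
x = √(12² - 4²) = 8√2
dx/dt = (rope/x) · d(rope)/dt = (12/(8√2)) · (-5) = -15√2/4 m/s
The boat approaches at 15√2/4 ≈ 5.303 m/s.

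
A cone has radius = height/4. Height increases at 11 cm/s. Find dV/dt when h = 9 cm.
891π/16 cm³/s

V = (1/3)π(h/4)²h = πh³/48
dV/dt = πh²/16 · 11
At h = 9: dV/dt = 891π/16 cm³/s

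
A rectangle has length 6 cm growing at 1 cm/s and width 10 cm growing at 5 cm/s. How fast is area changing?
40 cm²/s

A = lw
dA/dt = w·dl/dt + l·dw/dt = 10·1 + 6·5 = 40 cm²/s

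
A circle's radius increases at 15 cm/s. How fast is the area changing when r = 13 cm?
390π cm²/s

A = πr²
dA/dt = 2πr · dr/dt = 2π(13)(15) = 390π cm²/s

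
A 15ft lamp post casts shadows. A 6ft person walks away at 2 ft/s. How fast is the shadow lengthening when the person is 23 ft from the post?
4/3 ft/s

By similar triangles: 15/(x+s) = 6/s
Solving: s = 6x/9
ds/dt = 6/9 · dx/dt = 2/3 · 2 = 4/3 ft/s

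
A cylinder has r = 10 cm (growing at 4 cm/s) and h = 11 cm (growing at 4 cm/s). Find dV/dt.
1280π cm³/s

V = πr²h
dV/dt = 2πrh·dr/dt + πr²·dh/dt
= 2π(10)(11)(4) + π(10)²(4)
= 1280π cm³/s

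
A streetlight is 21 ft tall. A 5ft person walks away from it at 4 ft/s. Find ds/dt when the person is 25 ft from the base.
5/4 ft/s

By similar triangles: 21/(x+s) = 5/s
Solving: s = 5x/16
ds/dt = 5/16 · dx/dt = 5/16 · 4 = 5/4 ft/s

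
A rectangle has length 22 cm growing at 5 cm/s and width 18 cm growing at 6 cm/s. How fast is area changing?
222 cm²/s

A = lw
dA/dt = w·dl/dt + l·dw/dt = 18·5 + 22·6 = 222 cm²/s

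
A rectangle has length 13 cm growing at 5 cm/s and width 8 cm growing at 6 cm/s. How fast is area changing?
118 cm²/s

A = lw
dA/dt = w·dl/dt + l·dw/dt = 8·5 + 13·6 = 118 cm²/s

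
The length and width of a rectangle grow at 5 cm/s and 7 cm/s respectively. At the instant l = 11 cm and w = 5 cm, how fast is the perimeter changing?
24 cm/s

P = 2(l + w)
dP/dt = 2(dl/dt + dw/dt) = 2(5 + 7) = 24 cm/s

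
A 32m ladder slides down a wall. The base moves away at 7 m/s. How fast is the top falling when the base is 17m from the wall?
17√15/15 ≈ 4.389 m/s

x² + y² = 32²
2x·dx/dt + 2y·dy/dt = 0
dy/dt = -x/y · dx/dt = -17/(7√15) · 7 = -17√15/15 m/s
The top is descending at 17√15/15 ≈ 4.389 m/s.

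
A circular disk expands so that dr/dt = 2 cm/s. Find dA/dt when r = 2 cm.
8π cm²/s

A = πr²
dA/dt = 2πr · dr/dt = 2π(2)(2) = 8π cm²/s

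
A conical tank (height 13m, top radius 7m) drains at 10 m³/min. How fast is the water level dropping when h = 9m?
1690/(3969π) ≈ 0.1355 m/min

r/h = 7/13, so r = (7/13)h
V = (1/3)πr²h = (1/3)π((7/13)h)²h = (49/507)πh³
dV/dh = (49/169)πh²
dh/dt = (dV/dt)/(dV/dh) = -10/((49/169)π·9²) = -1690/(3969π) m/min
The level is dropping at 1690/(3969π) ≈ 0.1355 m/min.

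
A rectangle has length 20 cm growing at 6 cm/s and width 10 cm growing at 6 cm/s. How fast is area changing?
180 cm²/s

A = lw
dA/dt = w·dl/dt + l·dw/dt = 10·6 + 20·6 = 180 cm²/s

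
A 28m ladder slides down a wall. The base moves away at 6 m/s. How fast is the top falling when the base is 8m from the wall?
4√5/5 ≈ 1.789 m/s

x² + y² = 28²
2x·dx/dt + 2y·dy/dt = 0
dy/dt = -x/y · dx/dt = -8/(12√5) · 6 = -4√5/5 m/s
The top is descending at 4√5/5 ≈ 1.789 m/s.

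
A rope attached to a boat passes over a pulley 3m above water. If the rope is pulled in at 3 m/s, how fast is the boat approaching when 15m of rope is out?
5√6/4 ≈ 3.062 m/s

rope² = x² + 3²
x = √(15² - 3²) = 6√6
dx/dt = (rope/x) · d(rope)/dt = (15/(6√6)) · (-3) = -5√6/4 m/s
The boat approaches at 5√6/4 ≈ 3.062 m/s.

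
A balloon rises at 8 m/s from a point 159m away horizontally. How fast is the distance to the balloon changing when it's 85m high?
340√32506/16253 ≈ 3.772 m/s

z² = 159² + y²
z = √(159² + 85²) = √32506
dz/dt = y/z · dy/dt = 85/√32506 · 8 = 340√32506/16253 ≈ 3.772 m/s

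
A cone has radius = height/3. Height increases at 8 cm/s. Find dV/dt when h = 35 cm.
9800π/9 cm³/s

V = (1/3)π(h/3)²h = πh³/27
dV/dt = πh²/9 · 8
At h = 35: dV/dt = 9800π/9 cm³/s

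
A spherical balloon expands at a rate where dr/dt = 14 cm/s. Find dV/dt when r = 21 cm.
24696π cm³/s

V = (4/3)πr³
dV/dt = dV/dr · dr/dt = 4πr² · 14
At r = 21: dV/dt = 24696π cm³/s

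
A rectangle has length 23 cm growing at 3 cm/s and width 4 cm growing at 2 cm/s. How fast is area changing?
58 cm²/s

A = lw
dA/dt = w·dl/dt + l·dw/dt = 4·3 + 23·2 = 58 cm²/s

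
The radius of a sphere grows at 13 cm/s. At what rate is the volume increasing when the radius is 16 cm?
13312π cm³/s

V = (4/3)πr³
dV/dt = dV/dr · dr/dt = 4πr² · 13
At r = 16: dV/dt = 13312π cm³/s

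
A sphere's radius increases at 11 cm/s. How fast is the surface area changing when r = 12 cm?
1056π cm²/s

S = 4πr²
dS/dt = dS/dr · dr/dt = 8πr · 11
At r = 12: dS/dt = 1056π cm²/s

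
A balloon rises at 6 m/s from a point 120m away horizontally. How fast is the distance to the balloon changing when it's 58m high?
174√4441/4441 ≈ 2.611 m/s

z² = 120² + y²
z = √(120² + 58²) = 2√4441
dz/dt = y/z · dy/dt = 58/(2√4441) · 6 = 174√4441/4441 ≈ 2.611 m/s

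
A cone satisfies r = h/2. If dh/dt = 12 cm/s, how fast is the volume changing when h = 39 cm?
4563π cm³/s

V = (1/3)π(h/2)²h = πh³/12
dV/dt = πh²/4 · 12
At h = 39: dV/dt = 4563π cm³/s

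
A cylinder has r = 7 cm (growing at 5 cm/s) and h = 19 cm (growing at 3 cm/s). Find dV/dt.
1477π cm³/s

V = πr²h
dV/dt = 2πrh·dr/dt + πr²·dh/dt
= 2π(7)(19)(5) + π(7)²(3)
= 1477π cm³/s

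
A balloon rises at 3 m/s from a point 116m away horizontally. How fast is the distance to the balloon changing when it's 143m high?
429√33905/33905 ≈ 2.33 m/s

z² = 116² + y²
z = √(116² + 143²) = √33905
dz/dt = y/z · dy/dt = 143/√33905 · 3 = 429√33905/33905 ≈ 2.33 m/s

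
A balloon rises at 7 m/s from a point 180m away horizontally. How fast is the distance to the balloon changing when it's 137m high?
959√51169/51169 ≈ 4.24 m/s

z² = 180² + y²
z = √(180² + 137²) = √51169
dz/dt = y/z · dy/dt = 137/√51169 · 7 = 959√51169/51169 ≈ 4.24 m/s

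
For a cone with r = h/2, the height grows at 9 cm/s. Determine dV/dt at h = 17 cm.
2601π/4 cm³/s

V = (1/3)π(h/2)²h = πh³/12
dV/dt = πh²/4 · 9
At h = 17: dV/dt = 2601π/4 cm³/s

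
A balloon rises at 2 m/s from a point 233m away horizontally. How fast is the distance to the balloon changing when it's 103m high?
103√64898/32449 ≈ 0.8086 m/s

z² = 233² + y²
z = √(233² + 103²) = √64898
dz/dt = y/z · dy/dt = 103/√64898 · 2 = 103√64898/32449 ≈ 0.8086 m/s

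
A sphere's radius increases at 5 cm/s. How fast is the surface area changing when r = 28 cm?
1120π cm²/s

S = 4πr²
dS/dt = dS/dr · dr/dt = 8πr · 5
At r = 28: dS/dt = 1120π cm²/s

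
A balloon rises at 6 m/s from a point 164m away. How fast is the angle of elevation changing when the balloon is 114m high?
0.024667 rad/s

tan(θ) = y/164
sec²(θ) · dθ/dt = (1/164) · dy/dt
dθ/dt = cos²(θ)/164 · 6 = 164/(164² + 114²) · 6
dθ/dt = 0.024667 rad/s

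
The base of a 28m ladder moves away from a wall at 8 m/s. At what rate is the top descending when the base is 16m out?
32√33/33 ≈ 5.57 m/s

x² + y² = 28²
2x·dx/dt + 2y·dy/dt = 0
dy/dt = -x/y · dx/dt = -16/(4√33) · 8 = -32√33/33 m/s
The top is descending at 32√33/33 ≈ 5.57 m/s.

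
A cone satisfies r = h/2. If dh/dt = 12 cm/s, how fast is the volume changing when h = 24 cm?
1728π cm³/s

V = (1/3)π(h/2)²h = πh³/12
dV/dt = πh²/4 · 12
At h = 24: dV/dt = 1728π cm³/s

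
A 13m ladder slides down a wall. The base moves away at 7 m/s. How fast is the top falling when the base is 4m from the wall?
28√17/51 ≈ 2.264 m/s

x² + y² = 13²
2x·dx/dt + 2y·dy/dt = 0
dy/dt = -x/y · dx/dt = -4/(3√17) · 7 = -28√17/51 m/s
The top is descending at 28√17/51 ≈ 2.264 m/s.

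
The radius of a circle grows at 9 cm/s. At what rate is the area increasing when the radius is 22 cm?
396π cm²/s

A = πr²
dA/dt = 2πr · dr/dt = 2π(22)(9) = 396π cm²/s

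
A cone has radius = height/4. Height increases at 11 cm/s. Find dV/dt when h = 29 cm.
9251π/16 cm³/s

V = (1/3)π(h/4)²h = πh³/48
dV/dt = πh²/16 · 11
At h = 29: dV/dt = 9251π/16 cm³/s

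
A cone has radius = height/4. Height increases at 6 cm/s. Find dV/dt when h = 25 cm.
1875π/8 cm³/s

V = (1/3)π(h/4)²h = πh³/48
dV/dt = πh²/16 · 6
At h = 25: dV/dt = 1875π/8 cm³/s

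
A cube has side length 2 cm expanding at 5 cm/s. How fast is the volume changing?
60 cm³/s

V = s³
dV/dt = 3s² · ds/dt = 3·2²·5 = 60 cm³/s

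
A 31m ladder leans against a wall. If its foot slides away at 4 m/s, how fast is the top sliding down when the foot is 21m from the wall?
21√130/65 ≈ 3.684 m/s

x² + y² = 31²
2x·dx/dt + 2y·dy/dt = 0
dy/dt = -x/y · dx/dt = -21/(2√130) · 4 = -21√130/65 m/s
The top is descending at 21√130/65 ≈ 3.684 m/s.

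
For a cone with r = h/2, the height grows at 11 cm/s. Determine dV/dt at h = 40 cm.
4400π cm³/s

V = (1/3)π(h/2)²h = πh³/12
dV/dt = πh²/4 · 11
At h = 40: dV/dt = 4400π cm³/s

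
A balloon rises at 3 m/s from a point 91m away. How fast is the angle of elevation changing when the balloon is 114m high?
0.012831 rad/s

tan(θ) = y/91
sec²(θ) · dθ/dt = (1/91) · dy/dt
dθ/dt = cos²(θ)/91 · 3 = 91/(91² + 114²) · 3
dθ/dt = 0.012831 rad/s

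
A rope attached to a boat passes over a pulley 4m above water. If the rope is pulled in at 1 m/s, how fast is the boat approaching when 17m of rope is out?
17√273/273 ≈ 1.029 m/s

rope² = x² + 4²
x = √(17² - 4²) = √273
dx/dt = (rope/x) · d(rope)/dt = (17/√273) · (-1) = -17√273/273 m/s
The boat approaches at 17√273/273 ≈ 1.029 m/s.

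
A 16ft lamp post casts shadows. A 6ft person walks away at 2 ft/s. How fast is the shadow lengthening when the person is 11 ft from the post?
6/5 ft/s

By similar triangles: 16/(x+s) = 6/s
Solving: s = 6x/10
ds/dt = 6/10 · dx/dt = 3/5 · 2 = 6/5 ft/s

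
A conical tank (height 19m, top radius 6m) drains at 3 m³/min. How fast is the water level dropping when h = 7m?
361/(588π) ≈ 0.1954 m/min

r/h = 6/19, so r = (6/19)h
V = (1/3)πr²h = (1/3)π((6/19)h)²h = (12/361)πh³
dV/dh = (36/361)πh²
dh/dt = (dV/dt)/(dV/dh) = -3/((36/361)π·7²) = -361/(588π) m/min
The level is dropping at 361/(588π) ≈ 0.1954 m/min.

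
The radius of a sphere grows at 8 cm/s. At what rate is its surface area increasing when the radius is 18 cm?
1152π cm²/s

S = 4πr²
dS/dt = dS/dr · dr/dt = 8πr · 8
At r = 18: dS/dt = 1152π cm²/s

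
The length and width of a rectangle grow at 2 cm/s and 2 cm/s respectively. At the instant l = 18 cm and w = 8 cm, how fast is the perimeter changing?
8 cm/s

P = 2(l + w)
dP/dt = 2(dl/dt + dw/dt) = 2(2 + 2) = 8 cm/s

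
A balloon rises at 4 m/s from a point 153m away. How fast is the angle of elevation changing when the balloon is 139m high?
0.014322 rad/s

tan(θ) = y/153
sec²(θ) · dθ/dt = (1/153) · dy/dt
dθ/dt = cos²(θ)/153 · 4 = 153/(153² + 139²) · 4
dθ/dt = 0.014322 rad/s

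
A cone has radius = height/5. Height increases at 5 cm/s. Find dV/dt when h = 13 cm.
169π/5 cm³/s

V = (1/3)π(h/5)²h = πh³/75
dV/dt = πh²/25 · 5
At h = 13: dV/dt = 169π/5 cm³/s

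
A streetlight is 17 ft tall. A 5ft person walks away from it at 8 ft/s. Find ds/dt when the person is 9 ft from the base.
10/3 ft/s

By similar triangles: 17/(x+s) = 5/s
Solving: s = 5x/12
ds/dt = 5/12 · dx/dt = 5/12 · 8 = 10/3 ft/s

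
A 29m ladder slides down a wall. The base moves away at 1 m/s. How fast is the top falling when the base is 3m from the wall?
3√13/104 ≈ 0.104 m/s

x² + y² = 29²
2x·dx/dt + 2y·dy/dt = 0
dy/dt = -x/y · dx/dt = -3/(8√13) · 1 = -3√13/104 m/s
The top is descending at 3√13/104 ≈ 0.104 m/s.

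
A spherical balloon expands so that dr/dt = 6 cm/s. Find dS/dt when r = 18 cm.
864π cm²/s

S = 4πr²
dS/dt = dS/dr · dr/dt = 8πr · 6
At r = 18: dS/dt = 864π cm²/s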